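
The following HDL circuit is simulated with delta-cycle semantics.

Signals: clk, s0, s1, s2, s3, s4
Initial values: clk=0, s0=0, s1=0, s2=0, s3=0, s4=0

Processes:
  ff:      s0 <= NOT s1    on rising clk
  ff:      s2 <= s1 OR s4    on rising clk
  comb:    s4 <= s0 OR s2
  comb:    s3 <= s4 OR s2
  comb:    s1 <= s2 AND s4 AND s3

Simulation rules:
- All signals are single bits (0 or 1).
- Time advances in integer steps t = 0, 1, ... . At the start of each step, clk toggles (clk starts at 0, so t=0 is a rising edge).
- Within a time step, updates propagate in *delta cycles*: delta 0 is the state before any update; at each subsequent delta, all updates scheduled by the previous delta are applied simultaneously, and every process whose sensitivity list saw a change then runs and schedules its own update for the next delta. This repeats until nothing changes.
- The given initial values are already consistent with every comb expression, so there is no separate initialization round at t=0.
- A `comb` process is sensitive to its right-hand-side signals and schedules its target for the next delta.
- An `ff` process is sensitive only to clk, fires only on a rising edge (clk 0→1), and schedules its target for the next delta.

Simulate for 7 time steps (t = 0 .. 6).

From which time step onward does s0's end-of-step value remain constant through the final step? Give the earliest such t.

4

[bits: s2,s4,s1,s3,s0,clk]
t=0: Δ0=000000 Δ1=000001 Δ2=000011 Δ3=010011 Δ4=010111 | 4Δ
t=1: Δ0=010111 Δ1=010110 | 1Δ
t=2: Δ0=010110 Δ1=010111 Δ2=110111 Δ3=111111 | 3Δ
t=3: Δ0=111111 Δ1=111110 | 1Δ
t=4: Δ0=111110 Δ1=111111 Δ2=111101 | 2Δ
t=5: Δ0=111101 Δ1=111100 | 1Δ
t=6: Δ0=111100 Δ1=111101 | 1Δ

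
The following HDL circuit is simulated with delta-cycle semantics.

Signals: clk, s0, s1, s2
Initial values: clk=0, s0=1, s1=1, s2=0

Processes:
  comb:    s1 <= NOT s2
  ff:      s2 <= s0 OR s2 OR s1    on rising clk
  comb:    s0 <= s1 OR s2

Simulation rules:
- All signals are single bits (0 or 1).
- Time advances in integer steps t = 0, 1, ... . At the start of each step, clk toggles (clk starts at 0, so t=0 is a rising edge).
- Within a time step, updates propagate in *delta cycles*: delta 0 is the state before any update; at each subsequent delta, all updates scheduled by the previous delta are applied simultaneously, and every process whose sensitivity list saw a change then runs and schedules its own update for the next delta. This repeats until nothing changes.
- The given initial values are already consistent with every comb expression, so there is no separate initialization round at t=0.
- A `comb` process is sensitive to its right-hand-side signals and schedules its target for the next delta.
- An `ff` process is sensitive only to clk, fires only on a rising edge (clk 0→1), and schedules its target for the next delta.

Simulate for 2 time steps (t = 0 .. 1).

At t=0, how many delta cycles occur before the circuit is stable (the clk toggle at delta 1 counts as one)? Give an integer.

[bits: s0,clk,s2,s1]
t=0: Δ0=1001 Δ1=1101 Δ2=1111 Δ3=1110 | 3Δ
t=1: Δ0=1110 Δ1=1010 | 1Δ

3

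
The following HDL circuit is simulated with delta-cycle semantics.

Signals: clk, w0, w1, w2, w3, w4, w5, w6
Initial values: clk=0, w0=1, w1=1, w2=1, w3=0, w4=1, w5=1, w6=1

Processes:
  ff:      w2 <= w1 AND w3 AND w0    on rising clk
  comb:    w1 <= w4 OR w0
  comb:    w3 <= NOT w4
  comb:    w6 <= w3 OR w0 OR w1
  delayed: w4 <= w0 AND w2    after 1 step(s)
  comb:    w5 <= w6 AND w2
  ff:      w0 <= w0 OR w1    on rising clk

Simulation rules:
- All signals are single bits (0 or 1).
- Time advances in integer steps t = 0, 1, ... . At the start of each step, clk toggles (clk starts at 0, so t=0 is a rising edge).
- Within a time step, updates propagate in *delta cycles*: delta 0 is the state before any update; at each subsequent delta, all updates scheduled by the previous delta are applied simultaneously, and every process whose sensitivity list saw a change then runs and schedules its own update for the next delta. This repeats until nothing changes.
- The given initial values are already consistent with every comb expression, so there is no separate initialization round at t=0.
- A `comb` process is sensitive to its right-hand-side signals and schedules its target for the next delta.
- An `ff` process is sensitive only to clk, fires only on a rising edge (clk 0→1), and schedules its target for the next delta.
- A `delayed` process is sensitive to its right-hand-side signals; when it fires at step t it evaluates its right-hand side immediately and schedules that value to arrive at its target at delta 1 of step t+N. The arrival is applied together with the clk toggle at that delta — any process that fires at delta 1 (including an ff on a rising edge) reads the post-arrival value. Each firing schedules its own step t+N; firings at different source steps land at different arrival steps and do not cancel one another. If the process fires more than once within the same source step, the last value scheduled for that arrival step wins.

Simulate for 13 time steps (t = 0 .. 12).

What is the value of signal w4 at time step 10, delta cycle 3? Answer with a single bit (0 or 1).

0

t0.Δ0 w6=1 w4=1 w2=1 w5=1 clk=0 w1=1 w3=0 w0=1
t0.Δ1 w6=1 w4=1 w2=1 w5=1 clk=1 w1=1 w3=0 w0=1
t0.Δ2 w6=1 w4=1 w2=0 w5=1 clk=1 w1=1 w3=0 w0=1
t0.Δ3 w6=1 w4=1 w2=0 w5=0 clk=1 w1=1 w3=0 w0=1
t1.Δ0 w6=1 w4=1 w2=0 w5=0 clk=1 w1=1 w3=0 w0=1
t1.Δ1 w6=1 w4=0 w2=0 w5=0 clk=0 w1=1 w3=0 w0=1
t1.Δ2 w6=1 w4=0 w2=0 w5=0 clk=0 w1=1 w3=1 w0=1
t2.Δ0 w6=1 w4=0 w2=0 w5=0 clk=0 w1=1 w3=1 w0=1
t2.Δ1 w6=1 w4=0 w2=0 w5=0 clk=1 w1=1 w3=1 w0=1
t2.Δ2 w6=1 w4=0 w2=1 w5=0 clk=1 w1=1 w3=1 w0=1
t2.Δ3 w6=1 w4=0 w2=1 w5=1 clk=1 w1=1 w3=1 w0=1
t3.Δ0 w6=1 w4=0 w2=1 w5=1 clk=1 w1=1 w3=1 w0=1
t3.Δ1 w6=1 w4=1 w2=1 w5=1 clk=0 w1=1 w3=1 w0=1
t3.Δ2 w6=1 w4=1 w2=1 w5=1 clk=0 w1=1 w3=0 w0=1
t4.Δ0 w6=1 w4=1 w2=1 w5=1 clk=0 w1=1 w3=0 w0=1
t4.Δ1 w6=1 w4=1 w2=1 w5=1 clk=1 w1=1 w3=0 w0=1
t4.Δ2 w6=1 w4=1 w2=0 w5=1 clk=1 w1=1 w3=0 w0=1
t4.Δ3 w6=1 w4=1 w2=0 w5=0 clk=1 w1=1 w3=0 w0=1
t5.Δ0 w6=1 w4=1 w2=0 w5=0 clk=1 w1=1 w3=0 w0=1
t5.Δ1 w6=1 w4=0 w2=0 w5=0 clk=0 w1=1 w3=0 w0=1
t5.Δ2 w6=1 w4=0 w2=0 w5=0 clk=0 w1=1 w3=1 w0=1
t6.Δ0 w6=1 w4=0 w2=0 w5=0 clk=0 w1=1 w3=1 w0=1
t6.Δ1 w6=1 w4=0 w2=0 w5=0 clk=1 w1=1 w3=1 w0=1
t6.Δ2 w6=1 w4=0 w2=1 w5=0 clk=1 w1=1 w3=1 w0=1
t6.Δ3 w6=1 w4=0 w2=1 w5=1 clk=1 w1=1 w3=1 w0=1
t7.Δ0 w6=1 w4=0 w2=1 w5=1 clk=1 w1=1 w3=1 w0=1
t7.Δ1 w6=1 w4=1 w2=1 w5=1 clk=0 w1=1 w3=1 w0=1
t7.Δ2 w6=1 w4=1 w2=1 w5=1 clk=0 w1=1 w3=0 w0=1
t8.Δ0 w6=1 w4=1 w2=1 w5=1 clk=0 w1=1 w3=0 w0=1
t8.Δ1 w6=1 w4=1 w2=1 w5=1 clk=1 w1=1 w3=0 w0=1
t8.Δ2 w6=1 w4=1 w2=0 w5=1 clk=1 w1=1 w3=0 w0=1
t8.Δ3 w6=1 w4=1 w2=0 w5=0 clk=1 w1=1 w3=0 w0=1
t9.Δ0 w6=1 w4=1 w2=0 w5=0 clk=1 w1=1 w3=0 w0=1
t9.Δ1 w6=1 w4=0 w2=0 w5=0 clk=0 w1=1 w3=0 w0=1
t9.Δ2 w6=1 w4=0 w2=0 w5=0 clk=0 w1=1 w3=1 w0=1
t10.Δ0 w6=1 w4=0 w2=0 w5=0 clk=0 w1=1 w3=1 w0=1
t10.Δ1 w6=1 w4=0 w2=0 w5=0 clk=1 w1=1 w3=1 w0=1
t10.Δ2 w6=1 w4=0 w2=1 w5=0 clk=1 w1=1 w3=1 w0=1
t10.Δ3 w6=1 w4=0 w2=1 w5=1 clk=1 w1=1 w3=1 w0=1
t11.Δ0 w6=1 w4=0 w2=1 w5=1 clk=1 w1=1 w3=1 w0=1
t11.Δ1 w6=1 w4=1 w2=1 w5=1 clk=0 w1=1 w3=1 w0=1
t11.Δ2 w6=1 w4=1 w2=1 w5=1 clk=0 w1=1 w3=0 w0=1
t12.Δ0 w6=1 w4=1 w2=1 w5=1 clk=0 w1=1 w3=0 w0=1
t12.Δ1 w6=1 w4=1 w2=1 w5=1 clk=1 w1=1 w3=0 w0=1
t12.Δ2 w6=1 w4=1 w2=0 w5=1 clk=1 w1=1 w3=0 w0=1
t12.Δ3 w6=1 w4=1 w2=0 w5=0 clk=1 w1=1 w3=0 w0=1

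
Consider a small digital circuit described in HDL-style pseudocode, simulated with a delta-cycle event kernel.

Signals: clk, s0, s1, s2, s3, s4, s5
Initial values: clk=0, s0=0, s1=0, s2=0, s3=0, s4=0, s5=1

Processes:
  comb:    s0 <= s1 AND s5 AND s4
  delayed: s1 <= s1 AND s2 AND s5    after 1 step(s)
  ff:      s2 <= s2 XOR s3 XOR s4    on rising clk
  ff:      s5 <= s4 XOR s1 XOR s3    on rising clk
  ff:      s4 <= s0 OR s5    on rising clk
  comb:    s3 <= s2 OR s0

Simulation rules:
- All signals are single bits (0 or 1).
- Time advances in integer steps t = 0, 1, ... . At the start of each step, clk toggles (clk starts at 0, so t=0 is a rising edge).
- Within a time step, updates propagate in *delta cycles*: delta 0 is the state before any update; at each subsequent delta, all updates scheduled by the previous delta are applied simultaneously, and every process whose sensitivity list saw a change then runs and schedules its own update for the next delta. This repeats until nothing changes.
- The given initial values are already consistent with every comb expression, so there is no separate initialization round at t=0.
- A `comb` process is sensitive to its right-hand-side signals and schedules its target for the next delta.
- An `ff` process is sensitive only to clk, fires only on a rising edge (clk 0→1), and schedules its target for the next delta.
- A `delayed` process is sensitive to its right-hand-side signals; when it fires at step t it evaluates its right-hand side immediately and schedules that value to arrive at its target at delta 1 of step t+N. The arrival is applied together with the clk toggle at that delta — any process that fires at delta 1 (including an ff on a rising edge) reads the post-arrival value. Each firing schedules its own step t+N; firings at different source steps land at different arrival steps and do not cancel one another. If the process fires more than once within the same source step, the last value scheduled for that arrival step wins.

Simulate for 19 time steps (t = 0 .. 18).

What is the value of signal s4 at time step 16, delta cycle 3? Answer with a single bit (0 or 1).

0

t=0 Δ0: s0=0 s1=0 s3=0 s5=1 clk=0 s2=0 s4=0
  Δ1: clk:0→1
  Δ2: s5:1→0, s4:0→1
  (2Δ to stable)
t=1 Δ0: s0=0 s1=0 s3=0 s5=0 clk=1 s2=0 s4=1
  Δ1: clk:1→0
  (1Δ to stable)
t=2 Δ0: s0=0 s1=0 s3=0 s5=0 clk=0 s2=0 s4=1
  Δ1: clk:0→1
  Δ2: s5:0→1, s2:0→1, s4:1→0
  Δ3: s3:0→1
  (3Δ to stable)
t=3 Δ0: s0=0 s1=0 s3=1 s5=1 clk=1 s2=1 s4=0
  Δ1: clk:1→0
  (1Δ to stable)
t=4 Δ0: s0=0 s1=0 s3=1 s5=1 clk=0 s2=1 s4=0
  Δ1: clk:0→1
  Δ2: s2:1→0, s4:0→1
  Δ3: s3:1→0
  (3Δ to stable)
t=5 Δ0: s0=0 s1=0 s3=0 s5=1 clk=1 s2=0 s4=1
  Δ1: clk:1→0
  (1Δ to stable)
t=6 Δ0: s0=0 s1=0 s3=0 s5=1 clk=0 s2=0 s4=1
  Δ1: clk:0→1
  Δ2: s2:0→1
  Δ3: s3:0→1
  (3Δ to stable)
t=7 Δ0: s0=0 s1=0 s3=1 s5=1 clk=1 s2=1 s4=1
  Δ1: clk:1→0
  (1Δ to stable)
t=8 Δ0: s0=0 s1=0 s3=1 s5=1 clk=0 s2=1 s4=1
  Δ1: clk:0→1
  Δ2: s5:1→0
  (2Δ to stable)
t=9 Δ0: s0=0 s1=0 s3=1 s5=0 clk=1 s2=1 s4=1
  Δ1: clk:1→0
  (1Δ to stable)
t=10 Δ0: s0=0 s1=0 s3=1 s5=0 clk=0 s2=1 s4=1
  Δ1: clk:0→1
  Δ2: s4:1→0
  (2Δ to stable)
t=11 Δ0: s0=0 s1=0 s3=1 s5=0 clk=1 s2=1 s4=0
  Δ1: clk:1→0
  (1Δ to stable)
t=12 Δ0: s0=0 s1=0 s3=1 s5=0 clk=0 s2=1 s4=0
  Δ1: clk:0→1
  Δ2: s5:0→1, s2:1→0
  Δ3: s3:1→0
  (3Δ to stable)
t=13 Δ0: s0=0 s1=0 s3=0 s5=1 clk=1 s2=0 s4=0
  Δ1: clk:1→0
  (1Δ to stable)
t=14 Δ0: s0=0 s1=0 s3=0 s5=1 clk=0 s2=0 s4=0
  Δ1: clk:0→1
  Δ2: s5:1→0, s4:0→1
  (2Δ to stable)
t=15 Δ0: s0=0 s1=0 s3=0 s5=0 clk=1 s2=0 s4=1
  Δ1: clk:1→0
  (1Δ to stable)
t=16 Δ0: s0=0 s1=0 s3=0 s5=0 clk=0 s2=0 s4=1
  Δ1: clk:0→1
  Δ2: s5:0→1, s2:0→1, s4:1→0
  Δ3: s3:0→1
  (3Δ to stable)
t=17 Δ0: s0=0 s1=0 s3=1 s5=1 clk=1 s2=1 s4=0
  Δ1: clk:1→0
  (1Δ to stable)
t=18 Δ0: s0=0 s1=0 s3=1 s5=1 clk=0 s2=1 s4=0
  Δ1: clk:0→1
  Δ2: s2:1→0, s4:0→1
  Δ3: s3:1→0
  (3Δ to stable)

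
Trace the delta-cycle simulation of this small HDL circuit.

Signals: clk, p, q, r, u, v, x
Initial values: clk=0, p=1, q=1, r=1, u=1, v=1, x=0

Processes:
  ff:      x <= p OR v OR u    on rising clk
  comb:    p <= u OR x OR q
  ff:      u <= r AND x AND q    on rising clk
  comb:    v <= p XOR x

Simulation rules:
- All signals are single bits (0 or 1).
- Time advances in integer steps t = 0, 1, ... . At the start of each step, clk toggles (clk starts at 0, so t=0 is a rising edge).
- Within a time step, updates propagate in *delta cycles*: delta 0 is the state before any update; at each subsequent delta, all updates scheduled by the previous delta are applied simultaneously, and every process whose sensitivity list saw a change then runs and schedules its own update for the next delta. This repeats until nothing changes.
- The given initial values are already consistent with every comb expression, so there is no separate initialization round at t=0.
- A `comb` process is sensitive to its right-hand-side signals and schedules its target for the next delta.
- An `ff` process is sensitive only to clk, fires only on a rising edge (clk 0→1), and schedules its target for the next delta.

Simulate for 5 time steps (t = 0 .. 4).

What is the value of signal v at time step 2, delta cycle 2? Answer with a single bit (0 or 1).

0

t0.Δ0 q=1 p=1 u=1 clk=0 r=1 v=1 x=0
t0.Δ1 q=1 p=1 u=1 clk=1 r=1 v=1 x=0
t0.Δ2 q=1 p=1 u=0 clk=1 r=1 v=1 x=1
t0.Δ3 q=1 p=1 u=0 clk=1 r=1 v=0 x=1
t1.Δ0 q=1 p=1 u=0 clk=1 r=1 v=0 x=1
t1.Δ1 q=1 p=1 u=0 clk=0 r=1 v=0 x=1
t2.Δ0 q=1 p=1 u=0 clk=0 r=1 v=0 x=1
t2.Δ1 q=1 p=1 u=0 clk=1 r=1 v=0 x=1
t2.Δ2 q=1 p=1 u=1 clk=1 r=1 v=0 x=1
t3.Δ0 q=1 p=1 u=1 clk=1 r=1 v=0 x=1
t3.Δ1 q=1 p=1 u=1 clk=0 r=1 v=0 x=1
t4.Δ0 q=1 p=1 u=1 clk=0 r=1 v=0 x=1
t4.Δ1 q=1 p=1 u=1 clk=1 r=1 v=0 x=1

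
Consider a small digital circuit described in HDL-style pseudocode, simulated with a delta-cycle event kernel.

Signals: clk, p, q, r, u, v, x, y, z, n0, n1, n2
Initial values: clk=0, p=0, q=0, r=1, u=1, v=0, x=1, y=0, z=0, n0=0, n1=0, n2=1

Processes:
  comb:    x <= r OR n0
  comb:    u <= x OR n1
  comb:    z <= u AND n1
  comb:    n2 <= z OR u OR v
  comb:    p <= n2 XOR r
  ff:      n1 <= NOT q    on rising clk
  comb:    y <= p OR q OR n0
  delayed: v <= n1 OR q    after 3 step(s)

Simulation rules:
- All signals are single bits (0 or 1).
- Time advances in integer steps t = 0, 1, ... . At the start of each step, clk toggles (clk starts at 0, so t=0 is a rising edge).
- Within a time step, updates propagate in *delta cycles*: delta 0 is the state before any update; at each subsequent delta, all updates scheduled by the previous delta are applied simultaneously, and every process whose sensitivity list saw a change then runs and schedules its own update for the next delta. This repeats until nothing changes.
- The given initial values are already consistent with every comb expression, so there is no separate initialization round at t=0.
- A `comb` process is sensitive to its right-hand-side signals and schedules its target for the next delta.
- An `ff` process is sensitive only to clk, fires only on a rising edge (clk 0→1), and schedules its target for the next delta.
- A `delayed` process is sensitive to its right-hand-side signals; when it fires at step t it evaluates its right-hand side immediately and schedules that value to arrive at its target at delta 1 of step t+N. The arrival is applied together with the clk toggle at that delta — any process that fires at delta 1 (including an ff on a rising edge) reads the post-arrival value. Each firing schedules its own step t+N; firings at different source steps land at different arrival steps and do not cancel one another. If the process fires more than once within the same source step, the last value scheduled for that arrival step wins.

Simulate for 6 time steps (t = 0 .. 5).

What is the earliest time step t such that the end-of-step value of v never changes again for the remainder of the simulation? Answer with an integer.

3

t0.Δ0 u=1 n1=0 n0=0 x=1 v=0 n2=1 r=1 p=0 clk=0 y=0 q=0 z=0
t0.Δ1 u=1 n1=0 n0=0 x=1 v=0 n2=1 r=1 p=0 clk=1 y=0 q=0 z=0
t0.Δ2 u=1 n1=1 n0=0 x=1 v=0 n2=1 r=1 p=0 clk=1 y=0 q=0 z=0
t0.Δ3 u=1 n1=1 n0=0 x=1 v=0 n2=1 r=1 p=0 clk=1 y=0 q=0 z=1
t1.Δ0 u=1 n1=1 n0=0 x=1 v=0 n2=1 r=1 p=0 clk=1 y=0 q=0 z=1
t1.Δ1 u=1 n1=1 n0=0 x=1 v=0 n2=1 r=1 p=0 clk=0 y=0 q=0 z=1
t2.Δ0 u=1 n1=1 n0=0 x=1 v=0 n2=1 r=1 p=0 clk=0 y=0 q=0 z=1
t2.Δ1 u=1 n1=1 n0=0 x=1 v=0 n2=1 r=1 p=0 clk=1 y=0 q=0 z=1
t3.Δ0 u=1 n1=1 n0=0 x=1 v=0 n2=1 r=1 p=0 clk=1 y=0 q=0 z=1
t3.Δ1 u=1 n1=1 n0=0 x=1 v=1 n2=1 r=1 p=0 clk=0 y=0 q=0 z=1
t4.Δ0 u=1 n1=1 n0=0 x=1 v=1 n2=1 r=1 p=0 clk=0 y=0 q=0 z=1
t4.Δ1 u=1 n1=1 n0=0 x=1 v=1 n2=1 r=1 p=0 clk=1 y=0 q=0 z=1
t5.Δ0 u=1 n1=1 n0=0 x=1 v=1 n2=1 r=1 p=0 clk=1 y=0 q=0 z=1
t5.Δ1 u=1 n1=1 n0=0 x=1 v=1 n2=1 r=1 p=0 clk=0 y=0 q=0 z=1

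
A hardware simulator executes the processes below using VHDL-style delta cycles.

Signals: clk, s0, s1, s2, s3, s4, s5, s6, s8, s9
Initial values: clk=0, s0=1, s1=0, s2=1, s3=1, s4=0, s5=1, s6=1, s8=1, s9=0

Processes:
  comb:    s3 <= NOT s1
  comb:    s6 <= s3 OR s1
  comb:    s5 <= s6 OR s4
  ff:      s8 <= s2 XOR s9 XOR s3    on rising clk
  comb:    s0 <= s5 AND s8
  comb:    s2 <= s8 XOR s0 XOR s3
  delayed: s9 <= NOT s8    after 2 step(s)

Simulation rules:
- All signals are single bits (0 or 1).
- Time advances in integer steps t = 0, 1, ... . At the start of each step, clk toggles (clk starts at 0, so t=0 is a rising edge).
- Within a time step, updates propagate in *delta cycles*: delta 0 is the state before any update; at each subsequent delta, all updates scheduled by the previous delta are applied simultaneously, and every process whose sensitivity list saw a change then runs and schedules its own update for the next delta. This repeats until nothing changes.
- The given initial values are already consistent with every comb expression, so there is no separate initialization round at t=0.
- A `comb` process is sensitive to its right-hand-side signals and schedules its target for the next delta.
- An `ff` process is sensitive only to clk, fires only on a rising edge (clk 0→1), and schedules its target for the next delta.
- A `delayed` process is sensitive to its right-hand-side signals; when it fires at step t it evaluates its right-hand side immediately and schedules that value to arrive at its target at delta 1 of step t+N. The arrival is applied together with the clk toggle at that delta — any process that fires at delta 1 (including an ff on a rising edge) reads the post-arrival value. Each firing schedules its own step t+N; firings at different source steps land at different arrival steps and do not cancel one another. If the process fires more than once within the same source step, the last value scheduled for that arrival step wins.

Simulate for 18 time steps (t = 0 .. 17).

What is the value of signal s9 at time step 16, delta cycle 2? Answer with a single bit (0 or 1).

t0.Δ0 s3=1 clk=0 s2=1 s1=0 s8=1 s4=0 s0=1 s9=0 s5=1 s6=1
t0.Δ1 s3=1 clk=1 s2=1 s1=0 s8=1 s4=0 s0=1 s9=0 s5=1 s6=1
t0.Δ2 s3=1 clk=1 s2=1 s1=0 s8=0 s4=0 s0=1 s9=0 s5=1 s6=1
t0.Δ3 s3=1 clk=1 s2=0 s1=0 s8=0 s4=0 s0=0 s9=0 s5=1 s6=1
t0.Δ4 s3=1 clk=1 s2=1 s1=0 s8=0 s4=0 s0=0 s9=0 s5=1 s6=1
t1.Δ0 s3=1 clk=1 s2=1 s1=0 s8=0 s4=0 s0=0 s9=0 s5=1 s6=1
t1.Δ1 s3=1 clk=0 s2=1 s1=0 s8=0 s4=0 s0=0 s9=0 s5=1 s6=1
t2.Δ0 s3=1 clk=0 s2=1 s1=0 s8=0 s4=0 s0=0 s9=0 s5=1 s6=1
t2.Δ1 s3=1 clk=1 s2=1 s1=0 s8=0 s4=0 s0=0 s9=1 s5=1 s6=1
t2.Δ2 s3=1 clk=1 s2=1 s1=0 s8=1 s4=0 s0=0 s9=1 s5=1 s6=1
t2.Δ3 s3=1 clk=1 s2=0 s1=0 s8=1 s4=0 s0=1 s9=1 s5=1 s6=1
t2.Δ4 s3=1 clk=1 s2=1 s1=0 s8=1 s4=0 s0=1 s9=1 s5=1 s6=1
t3.Δ0 s3=1 clk=1 s2=1 s1=0 s8=1 s4=0 s0=1 s9=1 s5=1 s6=1
t3.Δ1 s3=1 clk=0 s2=1 s1=0 s8=1 s4=0 s0=1 s9=1 s5=1 s6=1
t4.Δ0 s3=1 clk=0 s2=1 s1=0 s8=1 s4=0 s0=1 s9=1 s5=1 s6=1
t4.Δ1 s3=1 clk=1 s2=1 s1=0 s8=1 s4=0 s0=1 s9=0 s5=1 s6=1
t4.Δ2 s3=1 clk=1 s2=1 s1=0 s8=0 s4=0 s0=1 s9=0 s5=1 s6=1
t4.Δ3 s3=1 clk=1 s2=0 s1=0 s8=0 s4=0 s0=0 s9=0 s5=1 s6=1
t4.Δ4 s3=1 clk=1 s2=1 s1=0 s8=0 s4=0 s0=0 s9=0 s5=1 s6=1
t5.Δ0 s3=1 clk=1 s2=1 s1=0 s8=0 s4=0 s0=0 s9=0 s5=1 s6=1
t5.Δ1 s3=1 clk=0 s2=1 s1=0 s8=0 s4=0 s0=0 s9=0 s5=1 s6=1
t6.Δ0 s3=1 clk=0 s2=1 s1=0 s8=0 s4=0 s0=0 s9=0 s5=1 s6=1
t6.Δ1 s3=1 clk=1 s2=1 s1=0 s8=0 s4=0 s0=0 s9=1 s5=1 s6=1
t6.Δ2 s3=1 clk=1 s2=1 s1=0 s8=1 s4=0 s0=0 s9=1 s5=1 s6=1
t6.Δ3 s3=1 clk=1 s2=0 s1=0 s8=1 s4=0 s0=1 s9=1 s5=1 s6=1
t6.Δ4 s3=1 clk=1 s2=1 s1=0 s8=1 s4=0 s0=1 s9=1 s5=1 s6=1
t7.Δ0 s3=1 clk=1 s2=1 s1=0 s8=1 s4=0 s0=1 s9=1 s5=1 s6=1
t7.Δ1 s3=1 clk=0 s2=1 s1=0 s8=1 s4=0 s0=1 s9=1 s5=1 s6=1
t8.Δ0 s3=1 clk=0 s2=1 s1=0 s8=1 s4=0 s0=1 s9=1 s5=1 s6=1
t8.Δ1 s3=1 clk=1 s2=1 s1=0 s8=1 s4=0 s0=1 s9=0 s5=1 s6=1
t8.Δ2 s3=1 clk=1 s2=1 s1=0 s8=0 s4=0 s0=1 s9=0 s5=1 s6=1
t8.Δ3 s3=1 clk=1 s2=0 s1=0 s8=0 s4=0 s0=0 s9=0 s5=1 s6=1
t8.Δ4 s3=1 clk=1 s2=1 s1=0 s8=0 s4=0 s0=0 s9=0 s5=1 s6=1
t9.Δ0 s3=1 clk=1 s2=1 s1=0 s8=0 s4=0 s0=0 s9=0 s5=1 s6=1
t9.Δ1 s3=1 clk=0 s2=1 s1=0 s8=0 s4=0 s0=0 s9=0 s5=1 s6=1
t10.Δ0 s3=1 clk=0 s2=1 s1=0 s8=0 s4=0 s0=0 s9=0 s5=1 s6=1
t10.Δ1 s3=1 clk=1 s2=1 s1=0 s8=0 s4=0 s0=0 s9=1 s5=1 s6=1
t10.Δ2 s3=1 clk=1 s2=1 s1=0 s8=1 s4=0 s0=0 s9=1 s5=1 s6=1
t10.Δ3 s3=1 clk=1 s2=0 s1=0 s8=1 s4=0 s0=1 s9=1 s5=1 s6=1
t10.Δ4 s3=1 clk=1 s2=1 s1=0 s8=1 s4=0 s0=1 s9=1 s5=1 s6=1
t11.Δ0 s3=1 clk=1 s2=1 s1=0 s8=1 s4=0 s0=1 s9=1 s5=1 s6=1
t11.Δ1 s3=1 clk=0 s2=1 s1=0 s8=1 s4=0 s0=1 s9=1 s5=1 s6=1
t12.Δ0 s3=1 clk=0 s2=1 s1=0 s8=1 s4=0 s0=1 s9=1 s5=1 s6=1
t12.Δ1 s3=1 clk=1 s2=1 s1=0 s8=1 s4=0 s0=1 s9=0 s5=1 s6=1
t12.Δ2 s3=1 clk=1 s2=1 s1=0 s8=0 s4=0 s0=1 s9=0 s5=1 s6=1
t12.Δ3 s3=1 clk=1 s2=0 s1=0 s8=0 s4=0 s0=0 s9=0 s5=1 s6=1
t12.Δ4 s3=1 clk=1 s2=1 s1=0 s8=0 s4=0 s0=0 s9=0 s5=1 s6=1
t13.Δ0 s3=1 clk=1 s2=1 s1=0 s8=0 s4=0 s0=0 s9=0 s5=1 s6=1
t13.Δ1 s3=1 clk=0 s2=1 s1=0 s8=0 s4=0 s0=0 s9=0 s5=1 s6=1
t14.Δ0 s3=1 clk=0 s2=1 s1=0 s8=0 s4=0 s0=0 s9=0 s5=1 s6=1
t14.Δ1 s3=1 clk=1 s2=1 s1=0 s8=0 s4=0 s0=0 s9=1 s5=1 s6=1
t14.Δ2 s3=1 clk=1 s2=1 s1=0 s8=1 s4=0 s0=0 s9=1 s5=1 s6=1
t14.Δ3 s3=1 clk=1 s2=0 s1=0 s8=1 s4=0 s0=1 s9=1 s5=1 s6=1
t14.Δ4 s3=1 clk=1 s2=1 s1=0 s8=1 s4=0 s0=1 s9=1 s5=1 s6=1
t15.Δ0 s3=1 clk=1 s2=1 s1=0 s8=1 s4=0 s0=1 s9=1 s5=1 s6=1
t15.Δ1 s3=1 clk=0 s2=1 s1=0 s8=1 s4=0 s0=1 s9=1 s5=1 s6=1
t16.Δ0 s3=1 clk=0 s2=1 s1=0 s8=1 s4=0 s0=1 s9=1 s5=1 s6=1
t16.Δ1 s3=1 clk=1 s2=1 s1=0 s8=1 s4=0 s0=1 s9=0 s5=1 s6=1
t16.Δ2 s3=1 clk=1 s2=1 s1=0 s8=0 s4=0 s0=1 s9=0 s5=1 s6=1
t16.Δ3 s3=1 clk=1 s2=0 s1=0 s8=0 s4=0 s0=0 s9=0 s5=1 s6=1
t16.Δ4 s3=1 clk=1 s2=1 s1=0 s8=0 s4=0 s0=0 s9=0 s5=1 s6=1
t17.Δ0 s3=1 clk=1 s2=1 s1=0 s8=0 s4=0 s0=0 s9=0 s5=1 s6=1
t17.Δ1 s3=1 clk=0 s2=1 s1=0 s8=0 s4=0 s0=0 s9=0 s5=1 s6=1

0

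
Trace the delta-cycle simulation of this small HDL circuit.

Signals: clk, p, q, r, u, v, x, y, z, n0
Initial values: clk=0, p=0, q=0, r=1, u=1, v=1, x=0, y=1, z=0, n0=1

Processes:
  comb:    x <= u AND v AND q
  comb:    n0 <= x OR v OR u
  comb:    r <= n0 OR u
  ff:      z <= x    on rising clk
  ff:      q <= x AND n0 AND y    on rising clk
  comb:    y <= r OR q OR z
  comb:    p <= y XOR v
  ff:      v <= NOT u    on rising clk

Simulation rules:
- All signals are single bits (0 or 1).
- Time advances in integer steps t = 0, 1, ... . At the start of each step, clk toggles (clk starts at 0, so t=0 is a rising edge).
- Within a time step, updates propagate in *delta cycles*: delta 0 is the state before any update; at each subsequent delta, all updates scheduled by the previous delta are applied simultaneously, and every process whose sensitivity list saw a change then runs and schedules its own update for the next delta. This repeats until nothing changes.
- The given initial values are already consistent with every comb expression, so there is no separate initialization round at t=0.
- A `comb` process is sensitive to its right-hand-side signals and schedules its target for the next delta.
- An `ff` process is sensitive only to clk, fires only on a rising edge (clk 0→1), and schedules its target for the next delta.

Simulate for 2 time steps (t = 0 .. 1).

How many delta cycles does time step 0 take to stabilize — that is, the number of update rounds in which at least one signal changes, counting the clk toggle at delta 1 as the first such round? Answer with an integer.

3

t0.Δ0 x=0 z=0 p=0 r=1 v=1 n0=1 q=0 y=1 u=1 clk=0
t0.Δ1 x=0 z=0 p=0 r=1 v=1 n0=1 q=0 y=1 u=1 clk=1
t0.Δ2 x=0 z=0 p=0 r=1 v=0 n0=1 q=0 y=1 u=1 clk=1
t0.Δ3 x=0 z=0 p=1 r=1 v=0 n0=1 q=0 y=1 u=1 clk=1
t1.Δ0 x=0 z=0 p=1 r=1 v=0 n0=1 q=0 y=1 u=1 clk=1
t1.Δ1 x=0 z=0 p=1 r=1 v=0 n0=1 q=0 y=1 u=1 clk=0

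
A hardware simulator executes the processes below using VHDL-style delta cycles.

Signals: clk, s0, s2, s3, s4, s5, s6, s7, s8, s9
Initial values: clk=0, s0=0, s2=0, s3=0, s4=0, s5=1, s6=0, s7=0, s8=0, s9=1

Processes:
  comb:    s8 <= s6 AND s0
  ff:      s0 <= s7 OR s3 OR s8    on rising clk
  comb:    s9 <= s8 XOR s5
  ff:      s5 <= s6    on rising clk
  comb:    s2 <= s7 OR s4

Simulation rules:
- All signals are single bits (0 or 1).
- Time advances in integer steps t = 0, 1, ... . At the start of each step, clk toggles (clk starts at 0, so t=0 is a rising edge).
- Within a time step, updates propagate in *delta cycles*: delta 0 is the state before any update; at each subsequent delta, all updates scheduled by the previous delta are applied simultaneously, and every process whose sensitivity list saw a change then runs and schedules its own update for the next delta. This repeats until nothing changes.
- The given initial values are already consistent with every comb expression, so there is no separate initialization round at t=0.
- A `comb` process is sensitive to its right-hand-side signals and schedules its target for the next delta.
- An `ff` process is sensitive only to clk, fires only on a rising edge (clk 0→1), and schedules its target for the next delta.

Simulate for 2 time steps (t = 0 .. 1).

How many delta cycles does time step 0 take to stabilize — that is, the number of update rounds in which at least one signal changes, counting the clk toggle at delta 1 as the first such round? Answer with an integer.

t=0 Δ0: s5=1 clk=0 s4=0 s8=0 s6=0 s3=0 s0=0 s7=0 s2=0 s9=1
  Δ1: clk:0→1
  Δ2: s5:1→0
  Δ3: s9:1→0
  (3Δ to stable)
t=1 Δ0: s5=0 clk=1 s4=0 s8=0 s6=0 s3=0 s0=0 s7=0 s2=0 s9=0
  Δ1: clk:1→0
  (1Δ to stable)

3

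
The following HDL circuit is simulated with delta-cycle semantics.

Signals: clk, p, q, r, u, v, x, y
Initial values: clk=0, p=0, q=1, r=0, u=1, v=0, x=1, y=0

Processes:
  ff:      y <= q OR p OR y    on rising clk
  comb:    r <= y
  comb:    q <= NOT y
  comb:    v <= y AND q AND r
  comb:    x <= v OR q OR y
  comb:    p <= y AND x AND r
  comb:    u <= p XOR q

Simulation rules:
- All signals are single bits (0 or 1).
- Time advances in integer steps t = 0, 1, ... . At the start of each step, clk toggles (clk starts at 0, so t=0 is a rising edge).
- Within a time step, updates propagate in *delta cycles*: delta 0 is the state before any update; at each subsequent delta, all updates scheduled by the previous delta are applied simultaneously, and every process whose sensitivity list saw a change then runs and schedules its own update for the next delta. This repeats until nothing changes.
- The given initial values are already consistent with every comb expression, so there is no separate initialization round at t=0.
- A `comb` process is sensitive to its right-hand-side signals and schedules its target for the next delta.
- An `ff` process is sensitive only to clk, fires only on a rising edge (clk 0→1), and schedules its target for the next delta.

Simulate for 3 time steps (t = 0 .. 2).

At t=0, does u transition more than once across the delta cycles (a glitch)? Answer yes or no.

yes

t=0 Δ0: v=0 y=0 r=0 p=0 q=1 clk=0 x=1 u=1
  Δ1: clk:0→1
  Δ2: y:0→1
  Δ3: r:0→1, q:1→0
  Δ4: p:0→1, u:1→0
  Δ5: u:0→1
  (5Δ to stable)
t=1 Δ0: v=0 y=1 r=1 p=1 q=0 clk=1 x=1 u=1
  Δ1: clk:1→0
  (1Δ to stable)
t=2 Δ0: v=0 y=1 r=1 p=1 q=0 clk=0 x=1 u=1
  Δ1: clk:0→1
  (1Δ to stable)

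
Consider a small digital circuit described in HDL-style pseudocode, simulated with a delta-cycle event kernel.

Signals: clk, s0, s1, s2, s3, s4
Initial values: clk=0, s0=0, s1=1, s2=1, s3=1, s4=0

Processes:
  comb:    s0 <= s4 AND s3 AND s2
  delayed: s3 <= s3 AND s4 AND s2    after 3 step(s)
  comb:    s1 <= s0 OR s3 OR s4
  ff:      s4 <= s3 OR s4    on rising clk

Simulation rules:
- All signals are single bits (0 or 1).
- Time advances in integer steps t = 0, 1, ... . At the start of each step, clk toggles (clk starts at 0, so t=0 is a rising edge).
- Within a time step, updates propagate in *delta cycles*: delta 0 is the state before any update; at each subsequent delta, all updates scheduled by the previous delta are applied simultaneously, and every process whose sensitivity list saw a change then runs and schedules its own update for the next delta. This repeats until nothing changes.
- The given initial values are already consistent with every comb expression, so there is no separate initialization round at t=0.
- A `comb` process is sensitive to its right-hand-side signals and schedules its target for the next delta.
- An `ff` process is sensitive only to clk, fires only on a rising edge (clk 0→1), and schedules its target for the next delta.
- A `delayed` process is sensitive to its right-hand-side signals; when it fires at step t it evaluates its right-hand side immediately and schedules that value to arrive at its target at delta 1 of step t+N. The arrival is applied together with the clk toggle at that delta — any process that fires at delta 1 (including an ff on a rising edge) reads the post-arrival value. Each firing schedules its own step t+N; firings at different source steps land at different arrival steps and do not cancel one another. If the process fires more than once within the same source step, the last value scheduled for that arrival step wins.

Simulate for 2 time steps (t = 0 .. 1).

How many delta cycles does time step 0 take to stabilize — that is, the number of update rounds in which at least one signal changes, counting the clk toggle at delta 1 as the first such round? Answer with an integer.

3

t=0 Δ0: s2=1 s4=0 s0=0 clk=0 s3=1 s1=1
  Δ1: clk:0→1
  Δ2: s4:0→1
  Δ3: s0:0→1
  (3Δ to stable)
t=1 Δ0: s2=1 s4=1 s0=1 clk=1 s3=1 s1=1
  Δ1: clk:1→0
  (1Δ to stable)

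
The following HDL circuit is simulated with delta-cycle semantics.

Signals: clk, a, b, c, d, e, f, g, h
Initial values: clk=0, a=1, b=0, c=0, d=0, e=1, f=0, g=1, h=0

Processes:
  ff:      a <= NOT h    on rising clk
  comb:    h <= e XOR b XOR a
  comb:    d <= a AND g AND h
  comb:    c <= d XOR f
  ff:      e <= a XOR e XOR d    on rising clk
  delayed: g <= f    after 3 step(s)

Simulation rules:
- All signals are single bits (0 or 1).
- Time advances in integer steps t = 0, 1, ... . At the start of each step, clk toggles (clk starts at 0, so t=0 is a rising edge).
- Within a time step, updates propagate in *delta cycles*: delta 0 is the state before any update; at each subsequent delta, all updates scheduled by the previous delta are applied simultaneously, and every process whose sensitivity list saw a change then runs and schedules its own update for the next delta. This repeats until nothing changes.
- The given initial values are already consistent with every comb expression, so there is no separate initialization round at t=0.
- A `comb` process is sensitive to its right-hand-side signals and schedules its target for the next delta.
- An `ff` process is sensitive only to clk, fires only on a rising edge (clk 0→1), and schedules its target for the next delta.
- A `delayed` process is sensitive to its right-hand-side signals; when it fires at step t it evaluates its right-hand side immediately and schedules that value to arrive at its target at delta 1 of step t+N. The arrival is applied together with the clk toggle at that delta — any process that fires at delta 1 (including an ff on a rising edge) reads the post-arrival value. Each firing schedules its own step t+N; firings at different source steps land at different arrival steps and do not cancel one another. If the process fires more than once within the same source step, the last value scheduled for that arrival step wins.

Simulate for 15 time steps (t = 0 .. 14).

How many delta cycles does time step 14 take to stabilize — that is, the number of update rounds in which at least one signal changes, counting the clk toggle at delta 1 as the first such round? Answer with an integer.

4

t0.Δ0 b=0 d=0 f=0 h=0 c=0 clk=0 e=1 a=1 g=1
t0.Δ1 b=0 d=0 f=0 h=0 c=0 clk=1 e=1 a=1 g=1
t0.Δ2 b=0 d=0 f=0 h=0 c=0 clk=1 e=0 a=1 g=1
t0.Δ3 b=0 d=0 f=0 h=1 c=0 clk=1 e=0 a=1 g=1
t0.Δ4 b=0 d=1 f=0 h=1 c=0 clk=1 e=0 a=1 g=1
t0.Δ5 b=0 d=1 f=0 h=1 c=1 clk=1 e=0 a=1 g=1
t1.Δ0 b=0 d=1 f=0 h=1 c=1 clk=1 e=0 a=1 g=1
t1.Δ1 b=0 d=1 f=0 h=1 c=1 clk=0 e=0 a=1 g=1
t2.Δ0 b=0 d=1 f=0 h=1 c=1 clk=0 e=0 a=1 g=1
t2.Δ1 b=0 d=1 f=0 h=1 c=1 clk=1 e=0 a=1 g=1
t2.Δ2 b=0 d=1 f=0 h=1 c=1 clk=1 e=0 a=0 g=1
t2.Δ3 b=0 d=0 f=0 h=0 c=1 clk=1 e=0 a=0 g=1
t2.Δ4 b=0 d=0 f=0 h=0 c=0 clk=1 e=0 a=0 g=1
t3.Δ0 b=0 d=0 f=0 h=0 c=0 clk=1 e=0 a=0 g=1
t3.Δ1 b=0 d=0 f=0 h=0 c=0 clk=0 e=0 a=0 g=1
t4.Δ0 b=0 d=0 f=0 h=0 c=0 clk=0 e=0 a=0 g=1
t4.Δ1 b=0 d=0 f=0 h=0 c=0 clk=1 e=0 a=0 g=1
t4.Δ2 b=0 d=0 f=0 h=0 c=0 clk=1 e=0 a=1 g=1
t4.Δ3 b=0 d=0 f=0 h=1 c=0 clk=1 e=0 a=1 g=1
t4.Δ4 b=0 d=1 f=0 h=1 c=0 clk=1 e=0 a=1 g=1
t4.Δ5 b=0 d=1 f=0 h=1 c=1 clk=1 e=0 a=1 g=1
t5.Δ0 b=0 d=1 f=0 h=1 c=1 clk=1 e=0 a=1 g=1
t5.Δ1 b=0 d=1 f=0 h=1 c=1 clk=0 e=0 a=1 g=1
t6.Δ0 b=0 d=1 f=0 h=1 c=1 clk=0 e=0 a=1 g=1
t6.Δ1 b=0 d=1 f=0 h=1 c=1 clk=1 e=0 a=1 g=1
t6.Δ2 b=0 d=1 f=0 h=1 c=1 clk=1 e=0 a=0 g=1
t6.Δ3 b=0 d=0 f=0 h=0 c=1 clk=1 e=0 a=0 g=1
t6.Δ4 b=0 d=0 f=0 h=0 c=0 clk=1 e=0 a=0 g=1
t7.Δ0 b=0 d=0 f=0 h=0 c=0 clk=1 e=0 a=0 g=1
t7.Δ1 b=0 d=0 f=0 h=0 c=0 clk=0 e=0 a=0 g=1
t8.Δ0 b=0 d=0 f=0 h=0 c=0 clk=0 e=0 a=0 g=1
t8.Δ1 b=0 d=0 f=0 h=0 c=0 clk=1 e=0 a=0 g=1
t8.Δ2 b=0 d=0 f=0 h=0 c=0 clk=1 e=0 a=1 g=1
t8.Δ3 b=0 d=0 f=0 h=1 c=0 clk=1 e=0 a=1 g=1
t8.Δ4 b=0 d=1 f=0 h=1 c=0 clk=1 e=0 a=1 g=1
t8.Δ5 b=0 d=1 f=0 h=1 c=1 clk=1 e=0 a=1 g=1
t9.Δ0 b=0 d=1 f=0 h=1 c=1 clk=1 e=0 a=1 g=1
t9.Δ1 b=0 d=1 f=0 h=1 c=1 clk=0 e=0 a=1 g=1
t10.Δ0 b=0 d=1 f=0 h=1 c=1 clk=0 e=0 a=1 g=1
t10.Δ1 b=0 d=1 f=0 h=1 c=1 clk=1 e=0 a=1 g=1
t10.Δ2 b=0 d=1 f=0 h=1 c=1 clk=1 e=0 a=0 g=1
t10.Δ3 b=0 d=0 f=0 h=0 c=1 clk=1 e=0 a=0 g=1
t10.Δ4 b=0 d=0 f=0 h=0 c=0 clk=1 e=0 a=0 g=1
t11.Δ0 b=0 d=0 f=0 h=0 c=0 clk=1 e=0 a=0 g=1
t11.Δ1 b=0 d=0 f=0 h=0 c=0 clk=0 e=0 a=0 g=1
t12.Δ0 b=0 d=0 f=0 h=0 c=0 clk=0 e=0 a=0 g=1
t12.Δ1 b=0 d=0 f=0 h=0 c=0 clk=1 e=0 a=0 g=1
t12.Δ2 b=0 d=0 f=0 h=0 c=0 clk=1 e=0 a=1 g=1
t12.Δ3 b=0 d=0 f=0 h=1 c=0 clk=1 e=0 a=1 g=1
t12.Δ4 b=0 d=1 f=0 h=1 c=0 clk=1 e=0 a=1 g=1
t12.Δ5 b=0 d=1 f=0 h=1 c=1 clk=1 e=0 a=1 g=1
t13.Δ0 b=0 d=1 f=0 h=1 c=1 clk=1 e=0 a=1 g=1
t13.Δ1 b=0 d=1 f=0 h=1 c=1 clk=0 e=0 a=1 g=1
t14.Δ0 b=0 d=1 f=0 h=1 c=1 clk=0 e=0 a=1 g=1
t14.Δ1 b=0 d=1 f=0 h=1 c=1 clk=1 e=0 a=1 g=1
t14.Δ2 b=0 d=1 f=0 h=1 c=1 clk=1 e=0 a=0 g=1
t14.Δ3 b=0 d=0 f=0 h=0 c=1 clk=1 e=0 a=0 g=1
t14.Δ4 b=0 d=0 f=0 h=0 c=0 clk=1 e=0 a=0 g=1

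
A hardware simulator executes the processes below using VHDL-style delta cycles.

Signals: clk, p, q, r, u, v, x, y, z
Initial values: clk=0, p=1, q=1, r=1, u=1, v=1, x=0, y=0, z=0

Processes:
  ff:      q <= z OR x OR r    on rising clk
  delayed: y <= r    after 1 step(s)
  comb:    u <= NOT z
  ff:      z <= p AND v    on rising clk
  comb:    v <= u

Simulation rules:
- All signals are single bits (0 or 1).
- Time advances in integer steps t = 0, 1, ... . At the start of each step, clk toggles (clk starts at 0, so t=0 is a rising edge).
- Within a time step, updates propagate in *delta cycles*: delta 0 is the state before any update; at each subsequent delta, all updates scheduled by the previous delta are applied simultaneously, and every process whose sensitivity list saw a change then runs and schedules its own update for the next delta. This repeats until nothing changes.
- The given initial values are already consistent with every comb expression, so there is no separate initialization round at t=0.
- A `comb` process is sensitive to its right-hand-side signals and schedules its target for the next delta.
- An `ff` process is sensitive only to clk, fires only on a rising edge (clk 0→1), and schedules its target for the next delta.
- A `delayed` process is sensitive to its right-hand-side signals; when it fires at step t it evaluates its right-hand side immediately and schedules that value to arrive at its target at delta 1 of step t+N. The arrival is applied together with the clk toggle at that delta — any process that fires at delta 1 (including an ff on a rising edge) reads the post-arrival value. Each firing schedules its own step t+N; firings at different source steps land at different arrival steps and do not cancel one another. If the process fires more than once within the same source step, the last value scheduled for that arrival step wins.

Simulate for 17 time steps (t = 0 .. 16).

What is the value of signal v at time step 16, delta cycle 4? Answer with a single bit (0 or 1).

t0.Δ0 clk=0 y=0 p=1 z=0 q=1 v=1 r=1 x=0 u=1
t0.Δ1 clk=1 y=0 p=1 z=0 q=1 v=1 r=1 x=0 u=1
t0.Δ2 clk=1 y=0 p=1 z=1 q=1 v=1 r=1 x=0 u=1
t0.Δ3 clk=1 y=0 p=1 z=1 q=1 v=1 r=1 x=0 u=0
t0.Δ4 clk=1 y=0 p=1 z=1 q=1 v=0 r=1 x=0 u=0
t1.Δ0 clk=1 y=0 p=1 z=1 q=1 v=0 r=1 x=0 u=0
t1.Δ1 clk=0 y=0 p=1 z=1 q=1 v=0 r=1 x=0 u=0
t2.Δ0 clk=0 y=0 p=1 z=1 q=1 v=0 r=1 x=0 u=0
t2.Δ1 clk=1 y=0 p=1 z=1 q=1 v=0 r=1 x=0 u=0
t2.Δ2 clk=1 y=0 p=1 z=0 q=1 v=0 r=1 x=0 u=0
t2.Δ3 clk=1 y=0 p=1 z=0 q=1 v=0 r=1 x=0 u=1
t2.Δ4 clk=1 y=0 p=1 z=0 q=1 v=1 r=1 x=0 u=1
t3.Δ0 clk=1 y=0 p=1 z=0 q=1 v=1 r=1 x=0 u=1
t3.Δ1 clk=0 y=0 p=1 z=0 q=1 v=1 r=1 x=0 u=1
t4.Δ0 clk=0 y=0 p=1 z=0 q=1 v=1 r=1 x=0 u=1
t4.Δ1 clk=1 y=0 p=1 z=0 q=1 v=1 r=1 x=0 u=1
t4.Δ2 clk=1 y=0 p=1 z=1 q=1 v=1 r=1 x=0 u=1
t4.Δ3 clk=1 y=0 p=1 z=1 q=1 v=1 r=1 x=0 u=0
t4.Δ4 clk=1 y=0 p=1 z=1 q=1 v=0 r=1 x=0 u=0
t5.Δ0 clk=1 y=0 p=1 z=1 q=1 v=0 r=1 x=0 u=0
t5.Δ1 clk=0 y=0 p=1 z=1 q=1 v=0 r=1 x=0 u=0
t6.Δ0 clk=0 y=0 p=1 z=1 q=1 v=0 r=1 x=0 u=0
t6.Δ1 clk=1 y=0 p=1 z=1 q=1 v=0 r=1 x=0 u=0
t6.Δ2 clk=1 y=0 p=1 z=0 q=1 v=0 r=1 x=0 u=0
t6.Δ3 clk=1 y=0 p=1 z=0 q=1 v=0 r=1 x=0 u=1
t6.Δ4 clk=1 y=0 p=1 z=0 q=1 v=1 r=1 x=0 u=1
t7.Δ0 clk=1 y=0 p=1 z=0 q=1 v=1 r=1 x=0 u=1
t7.Δ1 clk=0 y=0 p=1 z=0 q=1 v=1 r=1 x=0 u=1
t8.Δ0 clk=0 y=0 p=1 z=0 q=1 v=1 r=1 x=0 u=1
t8.Δ1 clk=1 y=0 p=1 z=0 q=1 v=1 r=1 x=0 u=1
t8.Δ2 clk=1 y=0 p=1 z=1 q=1 v=1 r=1 x=0 u=1
t8.Δ3 clk=1 y=0 p=1 z=1 q=1 v=1 r=1 x=0 u=0
t8.Δ4 clk=1 y=0 p=1 z=1 q=1 v=0 r=1 x=0 u=0
t9.Δ0 clk=1 y=0 p=1 z=1 q=1 v=0 r=1 x=0 u=0
t9.Δ1 clk=0 y=0 p=1 z=1 q=1 v=0 r=1 x=0 u=0
t10.Δ0 clk=0 y=0 p=1 z=1 q=1 v=0 r=1 x=0 u=0
t10.Δ1 clk=1 y=0 p=1 z=1 q=1 v=0 r=1 x=0 u=0
t10.Δ2 clk=1 y=0 p=1 z=0 q=1 v=0 r=1 x=0 u=0
t10.Δ3 clk=1 y=0 p=1 z=0 q=1 v=0 r=1 x=0 u=1
t10.Δ4 clk=1 y=0 p=1 z=0 q=1 v=1 r=1 x=0 u=1
t11.Δ0 clk=1 y=0 p=1 z=0 q=1 v=1 r=1 x=0 u=1
t11.Δ1 clk=0 y=0 p=1 z=0 q=1 v=1 r=1 x=0 u=1
t12.Δ0 clk=0 y=0 p=1 z=0 q=1 v=1 r=1 x=0 u=1
t12.Δ1 clk=1 y=0 p=1 z=0 q=1 v=1 r=1 x=0 u=1
t12.Δ2 clk=1 y=0 p=1 z=1 q=1 v=1 r=1 x=0 u=1
t12.Δ3 clk=1 y=0 p=1 z=1 q=1 v=1 r=1 x=0 u=0
t12.Δ4 clk=1 y=0 p=1 z=1 q=1 v=0 r=1 x=0 u=0
t13.Δ0 clk=1 y=0 p=1 z=1 q=1 v=0 r=1 x=0 u=0
t13.Δ1 clk=0 y=0 p=1 z=1 q=1 v=0 r=1 x=0 u=0
t14.Δ0 clk=0 y=0 p=1 z=1 q=1 v=0 r=1 x=0 u=0
t14.Δ1 clk=1 y=0 p=1 z=1 q=1 v=0 r=1 x=0 u=0
t14.Δ2 clk=1 y=0 p=1 z=0 q=1 v=0 r=1 x=0 u=0
t14.Δ3 clk=1 y=0 p=1 z=0 q=1 v=0 r=1 x=0 u=1
t14.Δ4 clk=1 y=0 p=1 z=0 q=1 v=1 r=1 x=0 u=1
t15.Δ0 clk=1 y=0 p=1 z=0 q=1 v=1 r=1 x=0 u=1
t15.Δ1 clk=0 y=0 p=1 z=0 q=1 v=1 r=1 x=0 u=1
t16.Δ0 clk=0 y=0 p=1 z=0 q=1 v=1 r=1 x=0 u=1
t16.Δ1 clk=1 y=0 p=1 z=0 q=1 v=1 r=1 x=0 u=1
t16.Δ2 clk=1 y=0 p=1 z=1 q=1 v=1 r=1 x=0 u=1
t16.Δ3 clk=1 y=0 p=1 z=1 q=1 v=1 r=1 x=0 u=0
t16.Δ4 clk=1 y=0 p=1 z=1 q=1 v=0 r=1 x=0 u=0

0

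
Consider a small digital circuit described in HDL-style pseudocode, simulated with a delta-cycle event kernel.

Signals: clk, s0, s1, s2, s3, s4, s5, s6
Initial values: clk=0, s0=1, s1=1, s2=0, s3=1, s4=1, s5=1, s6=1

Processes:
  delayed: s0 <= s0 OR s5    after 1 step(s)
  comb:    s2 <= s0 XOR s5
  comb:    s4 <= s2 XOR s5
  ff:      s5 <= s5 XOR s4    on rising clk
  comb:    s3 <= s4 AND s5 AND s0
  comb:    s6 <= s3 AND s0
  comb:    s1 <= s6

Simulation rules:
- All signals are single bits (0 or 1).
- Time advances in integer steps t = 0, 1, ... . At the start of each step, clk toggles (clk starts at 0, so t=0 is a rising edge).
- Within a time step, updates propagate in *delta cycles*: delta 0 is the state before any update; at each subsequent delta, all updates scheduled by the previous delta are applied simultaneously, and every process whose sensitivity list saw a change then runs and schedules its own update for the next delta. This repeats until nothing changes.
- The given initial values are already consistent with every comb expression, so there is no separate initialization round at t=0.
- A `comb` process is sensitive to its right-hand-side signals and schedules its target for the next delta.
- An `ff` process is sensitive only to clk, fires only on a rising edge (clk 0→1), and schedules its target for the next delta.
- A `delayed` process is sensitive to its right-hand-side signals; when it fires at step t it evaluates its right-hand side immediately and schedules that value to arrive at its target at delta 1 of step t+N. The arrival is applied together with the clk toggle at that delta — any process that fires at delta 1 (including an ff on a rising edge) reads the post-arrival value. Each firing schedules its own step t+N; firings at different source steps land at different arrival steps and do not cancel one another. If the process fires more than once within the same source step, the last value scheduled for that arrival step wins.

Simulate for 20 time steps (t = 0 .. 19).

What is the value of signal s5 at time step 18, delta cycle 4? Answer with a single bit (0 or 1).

t=0 Δ0: s3=1 s0=1 s2=0 s5=1 s6=1 s4=1 clk=0 s1=1
  Δ1: clk:0→1
  Δ2: s5:1→0
  Δ3: s3:1→0, s2:0→1, s4:1→0
  Δ4: s6:1→0, s4:0→1
  Δ5: s1:1→0
  (5Δ to stable)
t=1 Δ0: s3=0 s0=1 s2=1 s5=0 s6=0 s4=1 clk=1 s1=0
  Δ1: clk:1→0
  (1Δ to stable)
t=2 Δ0: s3=0 s0=1 s2=1 s5=0 s6=0 s4=1 clk=0 s1=0
  Δ1: clk:0→1
  Δ2: s5:0→1
  Δ3: s3:0→1, s2:1→0, s4:1→0
  Δ4: s3:1→0, s6:0→1, s4:0→1
  Δ5: s3:0→1, s6:1→0, s1:0→1
  Δ6: s6:0→1, s1:1→0
  Δ7: s1:0→1
  (7Δ to stable)
t=3 Δ0: s3=1 s0=1 s2=0 s5=1 s6=1 s4=1 clk=1 s1=1
  Δ1: clk:1→0
  (1Δ to stable)
t=4 Δ0: s3=1 s0=1 s2=0 s5=1 s6=1 s4=1 clk=0 s1=1
  Δ1: clk:0→1
  Δ2: s5:1→0
  Δ3: s3:1→0, s2:0→1, s4:1→0
  Δ4: s6:1→0, s4:0→1
  Δ5: s1:1→0
  (5Δ to stable)
t=5 Δ0: s3=0 s0=1 s2=1 s5=0 s6=0 s4=1 clk=1 s1=0
  Δ1: clk:1→0
  (1Δ to stable)
t=6 Δ0: s3=0 s0=1 s2=1 s5=0 s6=0 s4=1 clk=0 s1=0
  Δ1: clk:0→1
  Δ2: s5:0→1
  Δ3: s3:0→1, s2:1→0, s4:1→0
  Δ4: s3:1→0, s6:0→1, s4:0→1
  Δ5: s3:0→1, s6:1→0, s1:0→1
  Δ6: s6:0→1, s1:1→0
  Δ7: s1:0→1
  (7Δ to stable)
t=7 Δ0: s3=1 s0=1 s2=0 s5=1 s6=1 s4=1 clk=1 s1=1
  Δ1: clk:1→0
  (1Δ to stable)
t=8 Δ0: s3=1 s0=1 s2=0 s5=1 s6=1 s4=1 clk=0 s1=1
  Δ1: clk:0→1
  Δ2: s5:1→0
  Δ3: s3:1→0, s2:0→1, s4:1→0
  Δ4: s6:1→0, s4:0→1
  Δ5: s1:1→0
  (5Δ to stable)
t=9 Δ0: s3=0 s0=1 s2=1 s5=0 s6=0 s4=1 clk=1 s1=0
  Δ1: clk:1→0
  (1Δ to stable)
t=10 Δ0: s3=0 s0=1 s2=1 s5=0 s6=0 s4=1 clk=0 s1=0
  Δ1: clk:0→1
  Δ2: s5:0→1
  Δ3: s3:0→1, s2:1→0, s4:1→0
  Δ4: s3:1→0, s6:0→1, s4:0→1
  Δ5: s3:0→1, s6:1→0, s1:0→1
  Δ6: s6:0→1, s1:1→0
  Δ7: s1:0→1
  (7Δ to stable)
t=11 Δ0: s3=1 s0=1 s2=0 s5=1 s6=1 s4=1 clk=1 s1=1
  Δ1: clk:1→0
  (1Δ to stable)
t=12 Δ0: s3=1 s0=1 s2=0 s5=1 s6=1 s4=1 clk=0 s1=1
  Δ1: clk:0→1
  Δ2: s5:1→0
  Δ3: s3:1→0, s2:0→1, s4:1→0
  Δ4: s6:1→0, s4:0→1
  Δ5: s1:1→0
  (5Δ to stable)
t=13 Δ0: s3=0 s0=1 s2=1 s5=0 s6=0 s4=1 clk=1 s1=0
  Δ1: clk:1→0
  (1Δ to stable)
t=14 Δ0: s3=0 s0=1 s2=1 s5=0 s6=0 s4=1 clk=0 s1=0
  Δ1: clk:0→1
  Δ2: s5:0→1
  Δ3: s3:0→1, s2:1→0, s4:1→0
  Δ4: s3:1→0, s6:0→1, s4:0→1
  Δ5: s3:0→1, s6:1→0, s1:0→1
  Δ6: s6:0→1, s1:1→0
  Δ7: s1:0→1
  (7Δ to stable)
t=15 Δ0: s3=1 s0=1 s2=0 s5=1 s6=1 s4=1 clk=1 s1=1
  Δ1: clk:1→0
  (1Δ to stable)
t=16 Δ0: s3=1 s0=1 s2=0 s5=1 s6=1 s4=1 clk=0 s1=1
  Δ1: clk:0→1
  Δ2: s5:1→0
  Δ3: s3:1→0, s2:0→1, s4:1→0
  Δ4: s6:1→0, s4:0→1
  Δ5: s1:1→0
  (5Δ to stable)
t=17 Δ0: s3=0 s0=1 s2=1 s5=0 s6=0 s4=1 clk=1 s1=0
  Δ1: clk:1→0
  (1Δ to stable)
t=18 Δ0: s3=0 s0=1 s2=1 s5=0 s6=0 s4=1 clk=0 s1=0
  Δ1: clk:0→1
  Δ2: s5:0→1
  Δ3: s3:0→1, s2:1→0, s4:1→0
  Δ4: s3:1→0, s6:0→1, s4:0→1
  Δ5: s3:0→1, s6:1→0, s1:0→1
  Δ6: s6:0→1, s1:1→0
  Δ7: s1:0→1
  (7Δ to stable)
t=19 Δ0: s3=1 s0=1 s2=0 s5=1 s6=1 s4=1 clk=1 s1=1
  Δ1: clk:1→0
  (1Δ to stable)

1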